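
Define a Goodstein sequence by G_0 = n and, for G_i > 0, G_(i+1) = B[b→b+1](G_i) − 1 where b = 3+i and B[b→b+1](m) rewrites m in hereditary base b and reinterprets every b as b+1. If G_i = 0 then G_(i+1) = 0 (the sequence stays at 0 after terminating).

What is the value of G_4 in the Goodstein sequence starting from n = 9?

21

base 3: 9 = 3^2; at 4: 4^2 = 16; next = 15
base 4: 15 = 3·4 + 3; at 5: 3·5 + 3 = 18; next = 17
base 5: 17 = 3·5 + 2; at 6: 3·6 + 2 = 20; next = 19
base 6: 19 = 3·6 + 1; at 7: 3·7 + 1 = 22; next = 21
base 7: 21 = 3·7; at 8: 3·8 = 24; next = 23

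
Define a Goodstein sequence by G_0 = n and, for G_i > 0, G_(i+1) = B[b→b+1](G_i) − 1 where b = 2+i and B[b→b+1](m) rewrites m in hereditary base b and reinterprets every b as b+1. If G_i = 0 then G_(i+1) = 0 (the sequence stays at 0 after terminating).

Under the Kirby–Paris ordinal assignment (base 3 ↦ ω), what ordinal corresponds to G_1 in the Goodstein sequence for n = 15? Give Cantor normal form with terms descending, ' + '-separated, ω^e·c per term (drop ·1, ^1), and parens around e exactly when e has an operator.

ω^(ω + 1) + ω^ω + ω

G_0=15  [base 2] 2^(2 + 1) + 2^2 + 2 + 1  →[2↦3]→  3^(3 + 1) + 3^3 + 3 + 1 = 112  −1 ⇒ G_1=111
G_1=111  [base 3] 3^(3 + 1) + 3^3 + 3  →[3↦4]→  4^(4 + 1) + 4^4 + 4 = 1284  −1 ⇒ G_2=1283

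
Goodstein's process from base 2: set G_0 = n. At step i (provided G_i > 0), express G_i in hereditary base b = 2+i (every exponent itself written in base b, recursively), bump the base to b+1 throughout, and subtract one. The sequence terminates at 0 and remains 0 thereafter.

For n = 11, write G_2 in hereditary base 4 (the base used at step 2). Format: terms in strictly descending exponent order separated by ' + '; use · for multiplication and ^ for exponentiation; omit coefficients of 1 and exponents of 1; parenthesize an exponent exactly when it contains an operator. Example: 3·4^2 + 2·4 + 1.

4^(4 + 1) + 3

G_0 = 11. HB_2(11) = 2^(2 + 1) + 2 + 1. Bump = 85. G_1 = 84.
G_1 = 84. HB_3(84) = 3^(3 + 1) + 3. Bump = 1028. G_2 = 1027.
G_2 = 1027. HB_4(1027) = 4^(4 + 1) + 3. Bump = 15628. G_3 = 15627.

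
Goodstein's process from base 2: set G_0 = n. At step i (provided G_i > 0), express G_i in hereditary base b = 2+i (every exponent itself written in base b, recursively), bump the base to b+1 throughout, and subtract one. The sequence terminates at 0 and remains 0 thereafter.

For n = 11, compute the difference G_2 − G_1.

i=0: 11 = 2^(2 + 1) + 2 + 1 (b=2); 2→3: 3^(3 + 1) + 3 + 1 = 85; 85−1 = 84
i=1: 84 = 3^(3 + 1) + 3 (b=3); 3→4: 4^(4 + 1) + 4 = 1028; 1028−1 = 1027

943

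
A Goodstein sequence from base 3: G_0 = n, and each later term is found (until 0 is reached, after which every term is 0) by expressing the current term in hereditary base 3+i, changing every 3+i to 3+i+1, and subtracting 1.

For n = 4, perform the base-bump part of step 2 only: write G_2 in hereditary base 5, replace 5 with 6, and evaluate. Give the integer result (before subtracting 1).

4

G_0=4  [base 3] 3 + 1  →[3↦4]→  4 + 1 = 5  −1 ⇒ G_1=4
G_1=4  [base 4] 4  →[4↦5]→  5 = 5  −1 ⇒ G_2=4
G_2=4  [base 5] 4  →[5↦6]→  4 = 4  −1 ⇒ G_3=3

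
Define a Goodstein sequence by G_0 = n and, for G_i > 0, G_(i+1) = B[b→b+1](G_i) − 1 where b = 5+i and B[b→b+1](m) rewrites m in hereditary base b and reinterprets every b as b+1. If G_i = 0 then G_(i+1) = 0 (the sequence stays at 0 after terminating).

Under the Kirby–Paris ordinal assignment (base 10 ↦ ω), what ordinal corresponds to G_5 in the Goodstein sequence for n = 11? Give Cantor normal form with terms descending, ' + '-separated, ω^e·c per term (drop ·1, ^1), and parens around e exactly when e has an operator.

11 —HB5→ 2·5 + 1 —bump→ 2·6 + 1 = 13 —(−1)→ 12
12 —HB6→ 2·6 —bump→ 2·7 = 14 —(−1)→ 13
13 —HB7→ 7 + 6 —bump→ 8 + 6 = 14 —(−1)→ 13
13 —HB8→ 8 + 5 —bump→ 9 + 5 = 14 —(−1)→ 13
13 —HB9→ 9 + 4 —bump→ 10 + 4 = 14 —(−1)→ 13
13 —HB10→ 10 + 3 —bump→ 11 + 3 = 14 —(−1)→ 13

ω + 3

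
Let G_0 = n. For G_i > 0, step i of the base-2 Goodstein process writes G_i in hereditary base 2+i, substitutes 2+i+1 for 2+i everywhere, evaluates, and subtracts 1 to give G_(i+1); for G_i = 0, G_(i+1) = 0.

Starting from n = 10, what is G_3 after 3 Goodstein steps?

15625

G_0 = 10. HB_2(10) = 2^(2 + 1) + 2. Bump = 84. G_1 = 83.
G_1 = 83. HB_3(83) = 3^(3 + 1) + 2. Bump = 1026. G_2 = 1025.
G_2 = 1025. HB_4(1025) = 4^(4 + 1) + 1. Bump = 15626. G_3 = 15625.
G_3 = 15625. HB_5(15625) = 5^(5 + 1). Bump = 279936. G_4 = 279935.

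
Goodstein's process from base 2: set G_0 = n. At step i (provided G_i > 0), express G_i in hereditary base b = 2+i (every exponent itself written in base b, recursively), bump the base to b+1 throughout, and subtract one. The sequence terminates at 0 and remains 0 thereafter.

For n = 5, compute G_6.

1751

(0) 5|_2 = 2^2 + 1 ↦ 3^3 + 1|_3 = 28 ⇒ 27
(1) 27|_3 = 3^3 ↦ 4^4|_4 = 256 ⇒ 255
(2) 255|_4 = 3·4^3 + 3·4^2 + 3·4 + 3 ↦ 3·5^3 + 3·5^2 + 3·5 + 3|_5 = 468 ⇒ 467
(3) 467|_5 = 3·5^3 + 3·5^2 + 3·5 + 2 ↦ 3·6^3 + 3·6^2 + 3·6 + 2|_6 = 776 ⇒ 775
(4) 775|_6 = 3·6^3 + 3·6^2 + 3·6 + 1 ↦ 3·7^3 + 3·7^2 + 3·7 + 1|_7 = 1198 ⇒ 1197
(5) 1197|_7 = 3·7^3 + 3·7^2 + 3·7 ↦ 3·8^3 + 3·8^2 + 3·8|_8 = 1752 ⇒ 1751
(6) 1751|_8 = 3·8^3 + 3·8^2 + 2·8 + 7 ↦ 3·9^3 + 3·9^2 + 2·9 + 7|_9 = 2455 ⇒ 2454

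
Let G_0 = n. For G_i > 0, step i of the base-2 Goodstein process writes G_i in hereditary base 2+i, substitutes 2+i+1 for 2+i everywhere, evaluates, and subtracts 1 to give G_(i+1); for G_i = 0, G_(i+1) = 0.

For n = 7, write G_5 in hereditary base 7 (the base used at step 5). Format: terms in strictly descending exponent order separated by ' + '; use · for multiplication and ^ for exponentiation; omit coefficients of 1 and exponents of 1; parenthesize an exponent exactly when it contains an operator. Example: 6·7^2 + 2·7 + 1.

i=0: 7 = 2^2 + 2 + 1 (b=2); 2→3: 3^3 + 3 + 1 = 31; 31−1 = 30
i=1: 30 = 3^3 + 3 (b=3); 3→4: 4^4 + 4 = 260; 260−1 = 259
i=2: 259 = 4^4 + 3 (b=4); 4→5: 5^5 + 3 = 3128; 3128−1 = 3127
i=3: 3127 = 5^5 + 2 (b=5); 5→6: 6^6 + 2 = 46658; 46658−1 = 46657
i=4: 46657 = 6^6 + 1 (b=6); 6→7: 7^7 + 1 = 823544; 823544−1 = 823543

7^7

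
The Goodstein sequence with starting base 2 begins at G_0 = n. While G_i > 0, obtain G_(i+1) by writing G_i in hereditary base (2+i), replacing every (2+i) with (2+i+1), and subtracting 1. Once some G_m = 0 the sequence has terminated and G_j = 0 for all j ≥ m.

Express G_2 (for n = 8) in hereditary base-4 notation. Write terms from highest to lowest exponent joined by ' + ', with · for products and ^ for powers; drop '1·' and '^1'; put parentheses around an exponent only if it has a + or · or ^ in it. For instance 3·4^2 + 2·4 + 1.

2·4^4 + 2·4^2 + 2·4 + 1

(0) 8|_2 = 2^(2 + 1) ↦ 3^(3 + 1)|_3 = 81 ⇒ 80
(1) 80|_3 = 2·3^3 + 2·3^2 + 2·3 + 2 ↦ 2·4^4 + 2·4^2 + 2·4 + 2|_4 = 554 ⇒ 553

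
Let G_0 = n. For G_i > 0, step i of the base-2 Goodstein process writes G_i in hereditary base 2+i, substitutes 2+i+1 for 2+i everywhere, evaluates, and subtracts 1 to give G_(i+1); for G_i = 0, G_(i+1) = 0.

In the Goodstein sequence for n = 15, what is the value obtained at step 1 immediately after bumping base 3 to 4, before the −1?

i=0: 15 = 2^(2 + 1) + 2^2 + 2 + 1 (b=2); 2→3: 3^(3 + 1) + 3^3 + 3 + 1 = 112; 112−1 = 111
i=1: 111 = 3^(3 + 1) + 3^3 + 3 (b=3); 3→4: 4^(4 + 1) + 4^4 + 4 = 1284; 1284−1 = 1283

1284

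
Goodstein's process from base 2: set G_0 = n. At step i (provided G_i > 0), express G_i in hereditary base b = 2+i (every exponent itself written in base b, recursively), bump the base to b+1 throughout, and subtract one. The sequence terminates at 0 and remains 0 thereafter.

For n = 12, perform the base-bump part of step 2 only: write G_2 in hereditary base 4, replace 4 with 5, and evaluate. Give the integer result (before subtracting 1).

15686

step 0: 12 = 2^(2 + 1) + 2^2; sub 3 for 2: 3^(3 + 1) + 3^3; = 108; G_1 = 108−1 = 107
step 1: 107 = 3^(3 + 1) + 2·3^2 + 2·3 + 2; sub 4 for 3: 4^(4 + 1) + 2·4^2 + 2·4 + 2; = 1066; G_2 = 1066−1 = 1065
step 2: 1065 = 4^(4 + 1) + 2·4^2 + 2·4 + 1; sub 5 for 4: 5^(5 + 1) + 2·5^2 + 2·5 + 1; = 15686; G_3 = 15686−1 = 15685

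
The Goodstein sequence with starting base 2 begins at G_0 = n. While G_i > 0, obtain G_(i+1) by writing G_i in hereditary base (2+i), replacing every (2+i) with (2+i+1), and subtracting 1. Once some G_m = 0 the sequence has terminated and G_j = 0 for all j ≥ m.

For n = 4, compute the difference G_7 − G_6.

step 0: 4 = 2^2; sub 3 for 2: 3^3; = 27; G_1 = 27−1 = 26
step 1: 26 = 2·3^2 + 2·3 + 2; sub 4 for 3: 2·4^2 + 2·4 + 2; = 42; G_2 = 42−1 = 41
step 2: 41 = 2·4^2 + 2·4 + 1; sub 5 for 4: 2·5^2 + 2·5 + 1; = 61; G_3 = 61−1 = 60
step 3: 60 = 2·5^2 + 2·5; sub 6 for 5: 2·6^2 + 2·6; = 84; G_4 = 84−1 = 83
step 4: 83 = 2·6^2 + 6 + 5; sub 7 for 6: 2·7^2 + 7 + 5; = 110; G_5 = 110−1 = 109
step 5: 109 = 2·7^2 + 7 + 4; sub 8 for 7: 2·8^2 + 8 + 4; = 140; G_6 = 140−1 = 139
step 6: 139 = 2·8^2 + 8 + 3; sub 9 for 8: 2·9^2 + 9 + 3; = 174; G_7 = 174−1 = 173

34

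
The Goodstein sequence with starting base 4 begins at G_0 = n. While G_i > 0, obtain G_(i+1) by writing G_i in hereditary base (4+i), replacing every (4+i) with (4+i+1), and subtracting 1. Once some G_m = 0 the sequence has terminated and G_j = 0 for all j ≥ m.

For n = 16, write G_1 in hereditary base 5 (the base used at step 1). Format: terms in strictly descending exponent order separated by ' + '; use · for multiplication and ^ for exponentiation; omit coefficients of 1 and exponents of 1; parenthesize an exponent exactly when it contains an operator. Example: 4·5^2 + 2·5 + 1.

4·5 + 4

step 0: 16 = 4^2; sub 5 for 4: 5^2; = 25; G_1 = 25−1 = 24
step 1: 24 = 4·5 + 4; sub 6 for 5: 4·6 + 4; = 28; G_2 = 28−1 = 27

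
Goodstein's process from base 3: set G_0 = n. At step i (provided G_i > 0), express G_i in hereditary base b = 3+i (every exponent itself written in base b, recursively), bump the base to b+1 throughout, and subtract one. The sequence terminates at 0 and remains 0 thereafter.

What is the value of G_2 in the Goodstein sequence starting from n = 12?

27

i=0: 12 = 3^2 + 3 (b=3); 3→4: 4^2 + 4 = 20; 20−1 = 19
i=1: 19 = 4^2 + 3 (b=4); 4→5: 5^2 + 3 = 28; 28−1 = 27
i=2: 27 = 5^2 + 2 (b=5); 5→6: 6^2 + 2 = 38; 38−1 = 37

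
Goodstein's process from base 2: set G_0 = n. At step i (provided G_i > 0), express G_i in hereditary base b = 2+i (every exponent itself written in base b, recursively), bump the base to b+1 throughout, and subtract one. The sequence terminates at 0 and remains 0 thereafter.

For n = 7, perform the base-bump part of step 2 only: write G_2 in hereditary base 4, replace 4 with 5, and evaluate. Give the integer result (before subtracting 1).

3128

[0] 7 ≡ 2^2 + 2 + 1 (base 2). Lift 3: 31. −1: 30.
[1] 30 ≡ 3^3 + 3 (base 3). Lift 4: 260. −1: 259.
[2] 259 ≡ 4^4 + 3 (base 4). Lift 5: 3128. −1: 3127.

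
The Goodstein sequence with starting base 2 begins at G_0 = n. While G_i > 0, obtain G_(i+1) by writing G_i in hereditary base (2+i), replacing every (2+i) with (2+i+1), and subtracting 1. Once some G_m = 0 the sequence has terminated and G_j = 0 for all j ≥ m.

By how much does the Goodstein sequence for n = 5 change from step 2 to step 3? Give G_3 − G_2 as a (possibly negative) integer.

i=0: 5 = 2^2 + 1 (b=2); 2→3: 3^3 + 1 = 28; 28−1 = 27
i=1: 27 = 3^3 (b=3); 3→4: 4^4 = 256; 256−1 = 255
i=2: 255 = 3·4^3 + 3·4^2 + 3·4 + 3 (b=4); 4→5: 3·5^3 + 3·5^2 + 3·5 + 3 = 468; 468−1 = 467

212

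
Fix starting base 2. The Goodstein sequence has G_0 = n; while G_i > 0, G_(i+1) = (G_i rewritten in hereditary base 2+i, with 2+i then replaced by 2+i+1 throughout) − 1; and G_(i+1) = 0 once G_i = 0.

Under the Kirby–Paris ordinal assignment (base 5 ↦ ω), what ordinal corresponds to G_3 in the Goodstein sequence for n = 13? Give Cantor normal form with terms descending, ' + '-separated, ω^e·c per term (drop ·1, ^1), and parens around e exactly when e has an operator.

G_0 = 13. HB_2(13) = 2^(2 + 1) + 2^2 + 1. Bump = 109. G_1 = 108.
G_1 = 108. HB_3(108) = 3^(3 + 1) + 3^3. Bump = 1280. G_2 = 1279.
G_2 = 1279. HB_4(1279) = 4^(4 + 1) + 3·4^3 + 3·4^2 + 3·4 + 3. Bump = 16093. G_3 = 16092.

ω^(ω + 1) + ω^3·3 + ω^2·3 + ω·3 + 2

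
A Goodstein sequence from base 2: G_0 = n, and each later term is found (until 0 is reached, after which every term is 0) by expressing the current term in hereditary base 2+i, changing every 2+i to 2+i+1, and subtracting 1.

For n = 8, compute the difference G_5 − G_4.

G_0 = 8. HB_2(8) = 2^(2 + 1). Bump = 81. G_1 = 80.
G_1 = 80. HB_3(80) = 2·3^3 + 2·3^2 + 2·3 + 2. Bump = 554. G_2 = 553.
G_2 = 553. HB_4(553) = 2·4^4 + 2·4^2 + 2·4 + 1. Bump = 6311. G_3 = 6310.
G_3 = 6310. HB_5(6310) = 2·5^5 + 2·5^2 + 2·5. Bump = 93396. G_4 = 93395.
G_4 = 93395. HB_6(93395) = 2·6^6 + 2·6^2 + 6 + 5. Bump = 1647196. G_5 = 1647195.

1553800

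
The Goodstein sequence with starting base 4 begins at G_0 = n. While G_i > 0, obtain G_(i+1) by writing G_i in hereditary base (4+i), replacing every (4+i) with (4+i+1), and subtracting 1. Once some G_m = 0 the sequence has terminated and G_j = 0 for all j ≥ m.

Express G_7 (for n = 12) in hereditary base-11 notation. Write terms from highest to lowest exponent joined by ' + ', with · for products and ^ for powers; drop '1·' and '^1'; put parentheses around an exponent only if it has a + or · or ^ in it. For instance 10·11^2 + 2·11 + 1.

G_0=12  [base 4] 3·4  →[4↦5]→  3·5 = 15  −1 ⇒ G_1=14
G_1=14  [base 5] 2·5 + 4  →[5↦6]→  2·6 + 4 = 16  −1 ⇒ G_2=15
G_2=15  [base 6] 2·6 + 3  →[6↦7]→  2·7 + 3 = 17  −1 ⇒ G_3=16
G_3=16  [base 7] 2·7 + 2  →[7↦8]→  2·8 + 2 = 18  −1 ⇒ G_4=17
G_4=17  [base 8] 2·8 + 1  →[8↦9]→  2·9 + 1 = 19  −1 ⇒ G_5=18
G_5=18  [base 9] 2·9  →[9↦10]→  2·10 = 20  −1 ⇒ G_6=19
G_6=19  [base 10] 10 + 9  →[10↦11]→  11 + 9 = 20  −1 ⇒ G_7=19
G_7=19  [base 11] 11 + 8  →[11↦12]→  12 + 8 = 20  −1 ⇒ G_8=19

11 + 8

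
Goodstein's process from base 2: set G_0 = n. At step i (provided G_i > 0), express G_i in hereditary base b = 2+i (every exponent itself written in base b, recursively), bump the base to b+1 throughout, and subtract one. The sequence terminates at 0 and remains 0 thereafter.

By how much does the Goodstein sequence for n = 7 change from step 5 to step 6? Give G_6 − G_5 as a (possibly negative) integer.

15953672

[0] 7 ≡ 2^2 + 2 + 1 (base 2). Lift 3: 31. −1: 30.
[1] 30 ≡ 3^3 + 3 (base 3). Lift 4: 260. −1: 259.
[2] 259 ≡ 4^4 + 3 (base 4). Lift 5: 3128. −1: 3127.
[3] 3127 ≡ 5^5 + 2 (base 5). Lift 6: 46658. −1: 46657.
[4] 46657 ≡ 6^6 + 1 (base 6). Lift 7: 823544. −1: 823543.
[5] 823543 ≡ 7^7 (base 7). Lift 8: 16777216. −1: 16777215.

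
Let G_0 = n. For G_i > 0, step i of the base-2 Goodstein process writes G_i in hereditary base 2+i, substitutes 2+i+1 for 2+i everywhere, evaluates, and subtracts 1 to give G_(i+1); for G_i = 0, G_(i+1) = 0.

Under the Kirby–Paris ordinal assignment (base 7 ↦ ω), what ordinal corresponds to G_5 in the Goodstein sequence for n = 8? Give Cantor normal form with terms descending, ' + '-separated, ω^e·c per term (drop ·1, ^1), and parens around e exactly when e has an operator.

(0) 8|_2 = 2^(2 + 1) ↦ 3^(3 + 1)|_3 = 81 ⇒ 80
(1) 80|_3 = 2·3^3 + 2·3^2 + 2·3 + 2 ↦ 2·4^4 + 2·4^2 + 2·4 + 2|_4 = 554 ⇒ 553
(2) 553|_4 = 2·4^4 + 2·4^2 + 2·4 + 1 ↦ 2·5^5 + 2·5^2 + 2·5 + 1|_5 = 6311 ⇒ 6310
(3) 6310|_5 = 2·5^5 + 2·5^2 + 2·5 ↦ 2·6^6 + 2·6^2 + 2·6|_6 = 93396 ⇒ 93395
(4) 93395|_6 = 2·6^6 + 2·6^2 + 6 + 5 ↦ 2·7^7 + 2·7^2 + 7 + 5|_7 = 1647196 ⇒ 1647195
(5) 1647195|_7 = 2·7^7 + 2·7^2 + 7 + 4 ↦ 2·8^8 + 2·8^2 + 8 + 4|_8 = 33554572 ⇒ 33554571

ω^ω·2 + ω^2·2 + ω + 4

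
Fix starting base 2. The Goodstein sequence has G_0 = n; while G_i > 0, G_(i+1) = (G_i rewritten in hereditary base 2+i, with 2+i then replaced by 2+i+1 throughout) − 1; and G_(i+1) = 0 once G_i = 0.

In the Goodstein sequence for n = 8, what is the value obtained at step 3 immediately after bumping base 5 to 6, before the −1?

G_0 = 8. HB_2(8) = 2^(2 + 1). Bump = 81. G_1 = 80.
G_1 = 80. HB_3(80) = 2·3^3 + 2·3^2 + 2·3 + 2. Bump = 554. G_2 = 553.
G_2 = 553. HB_4(553) = 2·4^4 + 2·4^2 + 2·4 + 1. Bump = 6311. G_3 = 6310.
G_3 = 6310. HB_5(6310) = 2·5^5 + 2·5^2 + 2·5. Bump = 93396. G_4 = 93395.

93396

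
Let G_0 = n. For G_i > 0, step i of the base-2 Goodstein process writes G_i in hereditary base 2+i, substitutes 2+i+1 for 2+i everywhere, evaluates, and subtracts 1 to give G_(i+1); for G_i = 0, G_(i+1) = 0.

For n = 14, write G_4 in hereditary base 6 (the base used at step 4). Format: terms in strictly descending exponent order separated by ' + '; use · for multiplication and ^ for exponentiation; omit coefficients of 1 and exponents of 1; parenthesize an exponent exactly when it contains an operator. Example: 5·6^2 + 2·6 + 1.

step 0: 14 = 2^(2 + 1) + 2^2 + 2; sub 3 for 2: 3^(3 + 1) + 3^3 + 3; = 111; G_1 = 111−1 = 110
step 1: 110 = 3^(3 + 1) + 3^3 + 2; sub 4 for 3: 4^(4 + 1) + 4^4 + 2; = 1282; G_2 = 1282−1 = 1281
step 2: 1281 = 4^(4 + 1) + 4^4 + 1; sub 5 for 4: 5^(5 + 1) + 5^5 + 1; = 18751; G_3 = 18751−1 = 18750
step 3: 18750 = 5^(5 + 1) + 5^5; sub 6 for 5: 6^(6 + 1) + 6^6; = 326592; G_4 = 326592−1 = 326591
step 4: 326591 = 6^(6 + 1) + 5·6^5 + 5·6^4 + 5·6^3 + 5·6^2 + 5·6 + 5; sub 7 for 6: 7^(7 + 1) + 5·7^5 + 5·7^4 + 5·7^3 + 5·7^2 + 5·7 + 5; = 5862841; G_5 = 5862841−1 = 5862840

6^(6 + 1) + 5·6^5 + 5·6^4 + 5·6^3 + 5·6^2 + 5·6 + 5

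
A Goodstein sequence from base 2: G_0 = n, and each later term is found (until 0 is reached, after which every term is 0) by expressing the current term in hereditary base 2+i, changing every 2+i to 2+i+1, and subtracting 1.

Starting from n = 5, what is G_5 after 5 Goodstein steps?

base 2: 5 = 2^2 + 1; at 3: 3^3 + 1 = 28; next = 27
base 3: 27 = 3^3; at 4: 4^4 = 256; next = 255
base 4: 255 = 3·4^3 + 3·4^2 + 3·4 + 3; at 5: 3·5^3 + 3·5^2 + 3·5 + 3 = 468; next = 467
base 5: 467 = 3·5^3 + 3·5^2 + 3·5 + 2; at 6: 3·6^3 + 3·6^2 + 3·6 + 2 = 776; next = 775
base 6: 775 = 3·6^3 + 3·6^2 + 3·6 + 1; at 7: 3·7^3 + 3·7^2 + 3·7 + 1 = 1198; next = 1197
base 7: 1197 = 3·7^3 + 3·7^2 + 3·7; at 8: 3·8^3 + 3·8^2 + 3·8 = 1752; next = 1751

1197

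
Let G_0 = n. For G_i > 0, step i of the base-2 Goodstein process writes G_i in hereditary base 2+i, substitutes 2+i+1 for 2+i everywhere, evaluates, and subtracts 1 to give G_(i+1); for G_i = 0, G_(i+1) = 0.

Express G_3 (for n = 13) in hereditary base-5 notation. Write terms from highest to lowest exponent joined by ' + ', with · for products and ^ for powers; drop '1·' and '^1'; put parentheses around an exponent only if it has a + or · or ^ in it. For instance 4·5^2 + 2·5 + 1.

5^(5 + 1) + 3·5^3 + 3·5^2 + 3·5 + 2

base 2: 13 = 2^(2 + 1) + 2^2 + 1; at 3: 3^(3 + 1) + 3^3 + 1 = 109; next = 108
base 3: 108 = 3^(3 + 1) + 3^3; at 4: 4^(4 + 1) + 4^4 = 1280; next = 1279
base 4: 1279 = 4^(4 + 1) + 3·4^3 + 3·4^2 + 3·4 + 3; at 5: 5^(5 + 1) + 3·5^3 + 3·5^2 + 3·5 + 3 = 16093; next = 16092
base 5: 16092 = 5^(5 + 1) + 3·5^3 + 3·5^2 + 3·5 + 2; at 6: 6^(6 + 1) + 3·6^3 + 3·6^2 + 3·6 + 2 = 280712; next = 280711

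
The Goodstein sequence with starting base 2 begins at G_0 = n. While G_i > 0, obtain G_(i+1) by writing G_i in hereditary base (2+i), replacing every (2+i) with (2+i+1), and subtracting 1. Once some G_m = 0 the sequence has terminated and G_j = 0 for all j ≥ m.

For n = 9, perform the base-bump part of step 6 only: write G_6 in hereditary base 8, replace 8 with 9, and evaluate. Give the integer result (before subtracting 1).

1162263922

G_0 = 9. HB_2(9) = 2^(2 + 1) + 1. Bump = 82. G_1 = 81.
G_1 = 81. HB_3(81) = 3^(3 + 1). Bump = 1024. G_2 = 1023.
G_2 = 1023. HB_4(1023) = 3·4^4 + 3·4^3 + 3·4^2 + 3·4 + 3. Bump = 9843. G_3 = 9842.
G_3 = 9842. HB_5(9842) = 3·5^5 + 3·5^3 + 3·5^2 + 3·5 + 2. Bump = 140744. G_4 = 140743.
G_4 = 140743. HB_6(140743) = 3·6^6 + 3·6^3 + 3·6^2 + 3·6 + 1. Bump = 2471827. G_5 = 2471826.
G_5 = 2471826. HB_7(2471826) = 3·7^7 + 3·7^3 + 3·7^2 + 3·7. Bump = 50333400. G_6 = 50333399.
G_6 = 50333399. HB_8(50333399) = 3·8^8 + 3·8^3 + 3·8^2 + 2·8 + 7. Bump = 1162263922. G_7 = 1162263921.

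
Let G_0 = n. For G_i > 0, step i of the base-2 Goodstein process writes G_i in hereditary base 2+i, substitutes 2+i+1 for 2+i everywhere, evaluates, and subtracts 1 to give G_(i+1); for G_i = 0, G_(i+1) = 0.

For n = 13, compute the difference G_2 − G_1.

1171

G_0 = 13. HB_2(13) = 2^(2 + 1) + 2^2 + 1. Bump = 109. G_1 = 108.
G_1 = 108. HB_3(108) = 3^(3 + 1) + 3^3. Bump = 1280. G_2 = 1279.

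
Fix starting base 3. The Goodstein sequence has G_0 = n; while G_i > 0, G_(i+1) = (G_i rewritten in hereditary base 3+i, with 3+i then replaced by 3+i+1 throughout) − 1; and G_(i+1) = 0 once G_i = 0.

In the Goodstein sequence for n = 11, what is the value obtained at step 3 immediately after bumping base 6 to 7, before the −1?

G_0 = 11. HB_3(11) = 3^2 + 2. Bump = 18. G_1 = 17.
G_1 = 17. HB_4(17) = 4^2 + 1. Bump = 26. G_2 = 25.
G_2 = 25. HB_5(25) = 5^2. Bump = 36. G_3 = 35.
G_3 = 35. HB_6(35) = 5·6 + 5. Bump = 40. G_4 = 39.

40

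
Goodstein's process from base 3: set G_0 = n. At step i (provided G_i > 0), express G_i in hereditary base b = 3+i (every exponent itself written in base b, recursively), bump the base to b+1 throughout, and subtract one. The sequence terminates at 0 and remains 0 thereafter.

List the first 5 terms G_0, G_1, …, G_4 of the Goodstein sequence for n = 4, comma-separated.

4 —HB3→ 3 + 1 —bump→ 4 + 1 = 5 —(−1)→ 4
4 —HB4→ 4 —bump→ 5 = 5 —(−1)→ 4
4 —HB5→ 4 —bump→ 4 = 4 —(−1)→ 3
3 —HB6→ 3 —bump→ 3 = 3 —(−1)→ 2

4, 4, 4, 3, 2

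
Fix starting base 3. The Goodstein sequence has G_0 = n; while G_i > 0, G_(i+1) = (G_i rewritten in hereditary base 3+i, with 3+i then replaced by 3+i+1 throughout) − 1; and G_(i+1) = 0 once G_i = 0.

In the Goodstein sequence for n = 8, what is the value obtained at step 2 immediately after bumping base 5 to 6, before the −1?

12

[0] 8 ≡ 2·3 + 2 (base 3). Lift 4: 10. −1: 9.
[1] 9 ≡ 2·4 + 1 (base 4). Lift 5: 11. −1: 10.
[2] 10 ≡ 2·5 (base 5). Lift 6: 12. −1: 11.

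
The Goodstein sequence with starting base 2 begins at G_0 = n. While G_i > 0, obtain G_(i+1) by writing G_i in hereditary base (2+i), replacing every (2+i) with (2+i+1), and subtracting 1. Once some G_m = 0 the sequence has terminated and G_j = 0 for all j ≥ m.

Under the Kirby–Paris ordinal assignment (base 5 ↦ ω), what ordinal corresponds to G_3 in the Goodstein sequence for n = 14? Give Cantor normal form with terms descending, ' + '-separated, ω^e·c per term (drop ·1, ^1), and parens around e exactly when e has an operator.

[0] 14 ≡ 2^(2 + 1) + 2^2 + 2 (base 2). Lift 3: 111. −1: 110.
[1] 110 ≡ 3^(3 + 1) + 3^3 + 2 (base 3). Lift 4: 1282. −1: 1281.
[2] 1281 ≡ 4^(4 + 1) + 4^4 + 1 (base 4). Lift 5: 18751. −1: 18750.
[3] 18750 ≡ 5^(5 + 1) + 5^5 (base 5). Lift 6: 326592. −1: 326591.

ω^(ω + 1) + ω^ω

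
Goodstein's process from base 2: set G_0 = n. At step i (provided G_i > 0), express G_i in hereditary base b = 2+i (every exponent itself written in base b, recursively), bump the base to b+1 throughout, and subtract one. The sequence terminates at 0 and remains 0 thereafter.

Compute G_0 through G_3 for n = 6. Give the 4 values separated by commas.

(0) 6|_2 = 2^2 + 2 ↦ 3^3 + 3|_3 = 30 ⇒ 29
(1) 29|_3 = 3^3 + 2 ↦ 4^4 + 2|_4 = 258 ⇒ 257
(2) 257|_4 = 4^4 + 1 ↦ 5^5 + 1|_5 = 3126 ⇒ 3125

6, 29, 257, 3125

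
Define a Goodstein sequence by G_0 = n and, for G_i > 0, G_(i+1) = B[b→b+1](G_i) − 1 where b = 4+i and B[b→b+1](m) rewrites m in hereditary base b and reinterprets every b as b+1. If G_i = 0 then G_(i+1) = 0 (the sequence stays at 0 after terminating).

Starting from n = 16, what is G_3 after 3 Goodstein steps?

30

step 0: 16 = 4^2; sub 5 for 4: 5^2; = 25; G_1 = 25−1 = 24
step 1: 24 = 4·5 + 4; sub 6 for 5: 4·6 + 4; = 28; G_2 = 28−1 = 27
step 2: 27 = 4·6 + 3; sub 7 for 6: 4·7 + 3; = 31; G_3 = 31−1 = 30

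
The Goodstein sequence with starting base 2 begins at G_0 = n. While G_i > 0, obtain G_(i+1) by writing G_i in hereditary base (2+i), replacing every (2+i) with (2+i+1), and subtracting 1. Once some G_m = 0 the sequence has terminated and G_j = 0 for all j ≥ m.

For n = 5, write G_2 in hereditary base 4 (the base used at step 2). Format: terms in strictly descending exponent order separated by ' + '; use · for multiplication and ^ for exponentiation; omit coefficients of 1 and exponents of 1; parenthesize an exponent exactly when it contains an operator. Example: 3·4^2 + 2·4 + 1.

3·4^3 + 3·4^2 + 3·4 + 3

G_0 = 5. HB_2(5) = 2^2 + 1. Bump = 28. G_1 = 27.
G_1 = 27. HB_3(27) = 3^3. Bump = 256. G_2 = 255.
G_2 = 255. HB_4(255) = 3·4^3 + 3·4^2 + 3·4 + 3. Bump = 468. G_3 = 467.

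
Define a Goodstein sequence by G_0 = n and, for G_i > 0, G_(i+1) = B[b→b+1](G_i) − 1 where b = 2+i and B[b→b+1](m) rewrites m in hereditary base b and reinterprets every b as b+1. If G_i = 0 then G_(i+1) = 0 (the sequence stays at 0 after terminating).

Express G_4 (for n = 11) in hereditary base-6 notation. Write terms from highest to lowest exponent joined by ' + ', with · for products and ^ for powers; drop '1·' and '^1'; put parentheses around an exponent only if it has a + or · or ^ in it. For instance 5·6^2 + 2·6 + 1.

G_0 = 11. HB_2(11) = 2^(2 + 1) + 2 + 1. Bump = 85. G_1 = 84.
G_1 = 84. HB_3(84) = 3^(3 + 1) + 3. Bump = 1028. G_2 = 1027.
G_2 = 1027. HB_4(1027) = 4^(4 + 1) + 3. Bump = 15628. G_3 = 15627.
G_3 = 15627. HB_5(15627) = 5^(5 + 1) + 2. Bump = 279938. G_4 = 279937.
G_4 = 279937. HB_6(279937) = 6^(6 + 1) + 1. Bump = 5764802. G_5 = 5764801.

6^(6 + 1) + 1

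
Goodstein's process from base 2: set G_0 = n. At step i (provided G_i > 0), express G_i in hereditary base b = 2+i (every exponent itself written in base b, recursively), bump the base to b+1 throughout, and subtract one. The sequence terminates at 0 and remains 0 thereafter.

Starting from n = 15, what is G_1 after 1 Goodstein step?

111

[0] 15 ≡ 2^(2 + 1) + 2^2 + 2 + 1 (base 2). Lift 3: 112. −1: 111.
[1] 111 ≡ 3^(3 + 1) + 3^3 + 3 (base 3). Lift 4: 1284. −1: 1283.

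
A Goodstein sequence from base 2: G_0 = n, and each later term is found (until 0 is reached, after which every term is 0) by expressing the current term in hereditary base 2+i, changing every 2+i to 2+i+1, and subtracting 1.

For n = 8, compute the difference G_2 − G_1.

473

G_0 = 8. HB_2(8) = 2^(2 + 1). Bump = 81. G_1 = 80.
G_1 = 80. HB_3(80) = 2·3^3 + 2·3^2 + 2·3 + 2. Bump = 554. G_2 = 553.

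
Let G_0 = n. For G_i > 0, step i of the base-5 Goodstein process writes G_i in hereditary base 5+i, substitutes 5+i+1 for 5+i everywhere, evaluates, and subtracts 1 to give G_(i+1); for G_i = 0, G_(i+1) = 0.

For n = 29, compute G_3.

base 5: 29 = 5^2 + 4; at 6: 6^2 + 4 = 40; next = 39
base 6: 39 = 6^2 + 3; at 7: 7^2 + 3 = 52; next = 51
base 7: 51 = 7^2 + 2; at 8: 8^2 + 2 = 66; next = 65

65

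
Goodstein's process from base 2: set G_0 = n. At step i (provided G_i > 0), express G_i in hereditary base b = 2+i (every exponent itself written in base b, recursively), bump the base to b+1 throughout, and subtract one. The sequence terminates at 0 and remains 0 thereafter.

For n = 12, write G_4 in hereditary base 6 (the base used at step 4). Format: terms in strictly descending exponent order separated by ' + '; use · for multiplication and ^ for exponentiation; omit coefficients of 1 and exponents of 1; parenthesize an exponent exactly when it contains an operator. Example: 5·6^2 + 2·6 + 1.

6^(6 + 1) + 2·6^2 + 6 + 5

step 0: 12 = 2^(2 + 1) + 2^2; sub 3 for 2: 3^(3 + 1) + 3^3; = 108; G_1 = 108−1 = 107
step 1: 107 = 3^(3 + 1) + 2·3^2 + 2·3 + 2; sub 4 for 3: 4^(4 + 1) + 2·4^2 + 2·4 + 2; = 1066; G_2 = 1066−1 = 1065
step 2: 1065 = 4^(4 + 1) + 2·4^2 + 2·4 + 1; sub 5 for 4: 5^(5 + 1) + 2·5^2 + 2·5 + 1; = 15686; G_3 = 15686−1 = 15685
step 3: 15685 = 5^(5 + 1) + 2·5^2 + 2·5; sub 6 for 5: 6^(6 + 1) + 2·6^2 + 2·6; = 280020; G_4 = 280020−1 = 280019
step 4: 280019 = 6^(6 + 1) + 2·6^2 + 6 + 5; sub 7 for 6: 7^(7 + 1) + 2·7^2 + 7 + 5; = 5764911; G_5 = 5764911−1 = 5764910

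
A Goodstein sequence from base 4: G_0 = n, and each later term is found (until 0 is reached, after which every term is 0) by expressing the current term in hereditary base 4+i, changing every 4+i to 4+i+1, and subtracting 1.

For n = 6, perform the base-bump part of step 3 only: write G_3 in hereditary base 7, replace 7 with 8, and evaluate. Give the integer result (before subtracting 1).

6

G_0=6  [base 4] 4 + 2  →[4↦5]→  5 + 2 = 7  −1 ⇒ G_1=6
G_1=6  [base 5] 5 + 1  →[5↦6]→  6 + 1 = 7  −1 ⇒ G_2=6
G_2=6  [base 6] 6  →[6↦7]→  7 = 7  −1 ⇒ G_3=6
G_3=6  [base 7] 6  →[7↦8]→  6 = 6  −1 ⇒ G_4=5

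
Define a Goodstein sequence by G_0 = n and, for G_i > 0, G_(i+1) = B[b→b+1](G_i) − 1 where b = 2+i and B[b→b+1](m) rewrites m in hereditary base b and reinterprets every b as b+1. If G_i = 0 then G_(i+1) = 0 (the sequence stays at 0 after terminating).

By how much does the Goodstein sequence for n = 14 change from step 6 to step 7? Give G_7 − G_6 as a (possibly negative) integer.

3352711577

14 —HB2→ 2^(2 + 1) + 2^2 + 2 —bump→ 3^(3 + 1) + 3^3 + 3 = 111 —(−1)→ 110
110 —HB3→ 3^(3 + 1) + 3^3 + 2 —bump→ 4^(4 + 1) + 4^4 + 2 = 1282 —(−1)→ 1281
1281 —HB4→ 4^(4 + 1) + 4^4 + 1 —bump→ 5^(5 + 1) + 5^5 + 1 = 18751 —(−1)→ 18750
18750 —HB5→ 5^(5 + 1) + 5^5 —bump→ 6^(6 + 1) + 6^6 = 326592 —(−1)→ 326591
326591 —HB6→ 6^(6 + 1) + 5·6^5 + 5·6^4 + 5·6^3 + 5·6^2 + 5·6 + 5 —bump→ 7^(7 + 1) + 5·7^5 + 5·7^4 + 5·7^3 + 5·7^2 + 5·7 + 5 = 5862841 —(−1)→ 5862840
5862840 —HB7→ 7^(7 + 1) + 5·7^5 + 5·7^4 + 5·7^3 + 5·7^2 + 5·7 + 4 —bump→ 8^(8 + 1) + 5·8^5 + 5·8^4 + 5·8^3 + 5·8^2 + 5·8 + 4 = 134404972 —(−1)→ 134404971
134404971 —HB8→ 8^(8 + 1) + 5·8^5 + 5·8^4 + 5·8^3 + 5·8^2 + 5·8 + 3 —bump→ 9^(9 + 1) + 5·9^5 + 5·9^4 + 5·9^3 + 5·9^2 + 5·9 + 3 = 3487116549 —(−1)→ 3487116548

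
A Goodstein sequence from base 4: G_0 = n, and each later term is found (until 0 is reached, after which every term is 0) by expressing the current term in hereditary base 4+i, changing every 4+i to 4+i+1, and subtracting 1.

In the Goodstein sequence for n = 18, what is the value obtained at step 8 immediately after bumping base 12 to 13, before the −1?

18 —HB4→ 4^2 + 2 —bump→ 5^2 + 2 = 27 —(−1)→ 26
26 —HB5→ 5^2 + 1 —bump→ 6^2 + 1 = 37 —(−1)→ 36
36 —HB6→ 6^2 —bump→ 7^2 = 49 —(−1)→ 48
48 —HB7→ 6·7 + 6 —bump→ 6·8 + 6 = 54 —(−1)→ 53
53 —HB8→ 6·8 + 5 —bump→ 6·9 + 5 = 59 —(−1)→ 58
58 —HB9→ 6·9 + 4 —bump→ 6·10 + 4 = 64 —(−1)→ 63
63 —HB10→ 6·10 + 3 —bump→ 6·11 + 3 = 69 —(−1)→ 68
68 —HB11→ 6·11 + 2 —bump→ 6·12 + 2 = 74 —(−1)→ 73

79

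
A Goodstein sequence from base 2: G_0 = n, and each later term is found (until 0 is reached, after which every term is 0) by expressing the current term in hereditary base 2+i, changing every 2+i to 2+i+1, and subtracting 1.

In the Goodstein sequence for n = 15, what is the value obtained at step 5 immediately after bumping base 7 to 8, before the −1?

G_0=15  [base 2] 2^(2 + 1) + 2^2 + 2 + 1  →[2↦3]→  3^(3 + 1) + 3^3 + 3 + 1 = 112  −1 ⇒ G_1=111
G_1=111  [base 3] 3^(3 + 1) + 3^3 + 3  →[3↦4]→  4^(4 + 1) + 4^4 + 4 = 1284  −1 ⇒ G_2=1283
G_2=1283  [base 4] 4^(4 + 1) + 4^4 + 3  →[4↦5]→  5^(5 + 1) + 5^5 + 3 = 18753  −1 ⇒ G_3=18752
G_3=18752  [base 5] 5^(5 + 1) + 5^5 + 2  →[5↦6]→  6^(6 + 1) + 6^6 + 2 = 326594  −1 ⇒ G_4=326593
G_4=326593  [base 6] 6^(6 + 1) + 6^6 + 1  →[6↦7]→  7^(7 + 1) + 7^7 + 1 = 6588345  −1 ⇒ G_5=6588344
G_5=6588344  [base 7] 7^(7 + 1) + 7^7  →[7↦8]→  8^(8 + 1) + 8^8 = 150994944  −1 ⇒ G_6=150994943

150994944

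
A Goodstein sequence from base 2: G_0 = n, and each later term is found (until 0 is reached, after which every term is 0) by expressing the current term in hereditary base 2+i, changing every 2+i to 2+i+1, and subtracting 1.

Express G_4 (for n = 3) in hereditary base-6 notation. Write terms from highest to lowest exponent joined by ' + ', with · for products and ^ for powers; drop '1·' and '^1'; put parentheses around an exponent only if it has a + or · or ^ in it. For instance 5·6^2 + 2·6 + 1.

1

G_0 = 3. HB_2(3) = 2 + 1. Bump = 4. G_1 = 3.
G_1 = 3. HB_3(3) = 3. Bump = 4. G_2 = 3.
G_2 = 3. HB_4(3) = 3. Bump = 3. G_3 = 2.
G_3 = 2. HB_5(2) = 2. Bump = 2. G_4 = 1.
G_4 = 1. HB_6(1) = 1. Bump = 1. G_5 = 0.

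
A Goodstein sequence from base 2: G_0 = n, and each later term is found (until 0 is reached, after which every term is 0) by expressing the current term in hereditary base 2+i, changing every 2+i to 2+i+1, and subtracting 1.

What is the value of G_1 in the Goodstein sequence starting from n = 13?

base 2: 13 = 2^(2 + 1) + 2^2 + 1; at 3: 3^(3 + 1) + 3^3 + 1 = 109; next = 108
base 3: 108 = 3^(3 + 1) + 3^3; at 4: 4^(4 + 1) + 4^4 = 1280; next = 1279

108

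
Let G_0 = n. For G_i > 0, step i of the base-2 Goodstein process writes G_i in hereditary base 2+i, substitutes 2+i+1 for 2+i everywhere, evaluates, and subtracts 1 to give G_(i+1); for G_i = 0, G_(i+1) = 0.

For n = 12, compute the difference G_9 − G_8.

3038428376763

(0) 12|_2 = 2^(2 + 1) + 2^2 ↦ 3^(3 + 1) + 3^3|_3 = 108 ⇒ 107
(1) 107|_3 = 3^(3 + 1) + 2·3^2 + 2·3 + 2 ↦ 4^(4 + 1) + 2·4^2 + 2·4 + 2|_4 = 1066 ⇒ 1065
(2) 1065|_4 = 4^(4 + 1) + 2·4^2 + 2·4 + 1 ↦ 5^(5 + 1) + 2·5^2 + 2·5 + 1|_5 = 15686 ⇒ 15685
(3) 15685|_5 = 5^(5 + 1) + 2·5^2 + 2·5 ↦ 6^(6 + 1) + 2·6^2 + 2·6|_6 = 280020 ⇒ 280019
(4) 280019|_6 = 6^(6 + 1) + 2·6^2 + 6 + 5 ↦ 7^(7 + 1) + 2·7^2 + 7 + 5|_7 = 5764911 ⇒ 5764910
(5) 5764910|_7 = 7^(7 + 1) + 2·7^2 + 7 + 4 ↦ 8^(8 + 1) + 2·8^2 + 8 + 4|_8 = 134217868 ⇒ 134217867
(6) 134217867|_8 = 8^(8 + 1) + 2·8^2 + 8 + 3 ↦ 9^(9 + 1) + 2·9^2 + 9 + 3|_9 = 3486784575 ⇒ 3486784574
(7) 3486784574|_9 = 9^(9 + 1) + 2·9^2 + 9 + 2 ↦ 10^(10 + 1) + 2·10^2 + 10 + 2|_10 = 100000000212 ⇒ 100000000211
(8) 100000000211|_10 = 10^(10 + 1) + 2·10^2 + 10 + 1 ↦ 11^(11 + 1) + 2·11^2 + 11 + 1|_11 = 3138428376975 ⇒ 3138428376974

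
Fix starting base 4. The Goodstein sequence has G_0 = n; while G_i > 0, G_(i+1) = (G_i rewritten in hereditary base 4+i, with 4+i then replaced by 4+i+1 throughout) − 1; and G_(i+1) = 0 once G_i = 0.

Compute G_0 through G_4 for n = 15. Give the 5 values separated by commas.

base 4: 15 = 3·4 + 3; at 5: 3·5 + 3 = 18; next = 17
base 5: 17 = 3·5 + 2; at 6: 3·6 + 2 = 20; next = 19
base 6: 19 = 3·6 + 1; at 7: 3·7 + 1 = 22; next = 21
base 7: 21 = 3·7; at 8: 3·8 = 24; next = 23

15, 17, 19, 21, 23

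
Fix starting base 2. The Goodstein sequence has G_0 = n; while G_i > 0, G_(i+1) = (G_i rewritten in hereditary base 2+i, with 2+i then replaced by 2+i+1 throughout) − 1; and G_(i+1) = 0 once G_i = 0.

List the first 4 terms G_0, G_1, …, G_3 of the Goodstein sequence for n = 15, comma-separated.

[0] 15 ≡ 2^(2 + 1) + 2^2 + 2 + 1 (base 2). Lift 3: 112. −1: 111.
[1] 111 ≡ 3^(3 + 1) + 3^3 + 3 (base 3). Lift 4: 1284. −1: 1283.
[2] 1283 ≡ 4^(4 + 1) + 4^4 + 3 (base 4). Lift 5: 18753. −1: 18752.

15, 111, 1283, 18752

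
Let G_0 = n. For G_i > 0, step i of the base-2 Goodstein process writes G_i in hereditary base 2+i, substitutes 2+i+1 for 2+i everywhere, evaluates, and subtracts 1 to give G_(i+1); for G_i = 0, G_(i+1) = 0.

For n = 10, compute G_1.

83

base 2: 10 = 2^(2 + 1) + 2; at 3: 3^(3 + 1) + 3 = 84; next = 83
base 3: 83 = 3^(3 + 1) + 2; at 4: 4^(4 + 1) + 2 = 1026; next = 1025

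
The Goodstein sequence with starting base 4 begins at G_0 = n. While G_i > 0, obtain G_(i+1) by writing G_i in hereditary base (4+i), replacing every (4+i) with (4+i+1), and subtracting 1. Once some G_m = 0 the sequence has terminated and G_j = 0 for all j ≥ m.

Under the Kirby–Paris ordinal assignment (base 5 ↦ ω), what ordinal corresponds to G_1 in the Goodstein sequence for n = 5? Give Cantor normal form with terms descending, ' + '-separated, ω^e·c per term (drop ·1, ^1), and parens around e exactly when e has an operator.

ω

(0) 5|_4 = 4 + 1 ↦ 5 + 1|_5 = 6 ⇒ 5
(1) 5|_5 = 5 ↦ 6|_6 = 6 ⇒ 5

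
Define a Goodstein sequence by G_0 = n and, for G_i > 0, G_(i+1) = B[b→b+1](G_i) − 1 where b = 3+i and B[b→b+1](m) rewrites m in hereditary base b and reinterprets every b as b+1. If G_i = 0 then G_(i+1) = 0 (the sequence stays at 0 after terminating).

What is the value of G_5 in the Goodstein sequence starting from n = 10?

33

[0] 10 ≡ 3^2 + 1 (base 3). Lift 4: 17. −1: 16.
[1] 16 ≡ 4^2 (base 4). Lift 5: 25. −1: 24.
[2] 24 ≡ 4·5 + 4 (base 5). Lift 6: 28. −1: 27.
[3] 27 ≡ 4·6 + 3 (base 6). Lift 7: 31. −1: 30.
[4] 30 ≡ 4·7 + 2 (base 7). Lift 8: 34. −1: 33.
[5] 33 ≡ 4·8 + 1 (base 8). Lift 9: 37. −1: 36.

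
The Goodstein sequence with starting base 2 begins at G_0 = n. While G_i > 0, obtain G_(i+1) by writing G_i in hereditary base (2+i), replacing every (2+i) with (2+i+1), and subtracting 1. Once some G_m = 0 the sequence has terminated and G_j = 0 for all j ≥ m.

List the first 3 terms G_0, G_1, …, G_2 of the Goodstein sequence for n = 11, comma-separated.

(0) 11|_2 = 2^(2 + 1) + 2 + 1 ↦ 3^(3 + 1) + 3 + 1|_3 = 85 ⇒ 84
(1) 84|_3 = 3^(3 + 1) + 3 ↦ 4^(4 + 1) + 4|_4 = 1028 ⇒ 1027

11, 84, 1027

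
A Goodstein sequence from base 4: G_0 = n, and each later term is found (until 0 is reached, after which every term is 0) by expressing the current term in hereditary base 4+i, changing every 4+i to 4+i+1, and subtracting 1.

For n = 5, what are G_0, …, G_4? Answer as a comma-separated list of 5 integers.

G_0=5  [base 4] 4 + 1  →[4↦5]→  5 + 1 = 6  −1 ⇒ G_1=5
G_1=5  [base 5] 5  →[5↦6]→  6 = 6  −1 ⇒ G_2=5
G_2=5  [base 6] 5  →[6↦7]→  5 = 5  −1 ⇒ G_3=4
G_3=4  [base 7] 4  →[7↦8]→  4 = 4  −1 ⇒ G_4=3

5, 5, 5, 4, 3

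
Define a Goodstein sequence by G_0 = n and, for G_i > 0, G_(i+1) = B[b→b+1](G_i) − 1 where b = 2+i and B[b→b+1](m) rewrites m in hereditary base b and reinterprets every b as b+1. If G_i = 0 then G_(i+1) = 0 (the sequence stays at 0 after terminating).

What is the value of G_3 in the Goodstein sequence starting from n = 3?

step 0: 3 = 2 + 1; sub 3 for 2: 3 + 1; = 4; G_1 = 4−1 = 3
step 1: 3 = 3; sub 4 for 3: 4; = 4; G_2 = 4−1 = 3
step 2: 3 = 3; sub 5 for 4: 3; = 3; G_3 = 3−1 = 2
step 3: 2 = 2; sub 6 for 5: 2; = 2; G_4 = 2−1 = 1

2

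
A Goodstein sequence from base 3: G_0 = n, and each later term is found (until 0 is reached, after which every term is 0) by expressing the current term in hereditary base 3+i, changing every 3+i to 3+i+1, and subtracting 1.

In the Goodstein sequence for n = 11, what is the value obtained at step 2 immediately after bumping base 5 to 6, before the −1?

36

11 —HB3→ 3^2 + 2 —bump→ 4^2 + 2 = 18 —(−1)→ 17
17 —HB4→ 4^2 + 1 —bump→ 5^2 + 1 = 26 —(−1)→ 25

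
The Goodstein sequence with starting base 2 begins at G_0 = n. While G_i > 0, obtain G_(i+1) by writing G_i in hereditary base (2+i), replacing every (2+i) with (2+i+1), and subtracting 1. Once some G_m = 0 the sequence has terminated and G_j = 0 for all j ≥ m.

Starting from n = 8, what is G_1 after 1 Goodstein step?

80

(0) 8|_2 = 2^(2 + 1) ↦ 3^(3 + 1)|_3 = 81 ⇒ 80
(1) 80|_3 = 2·3^3 + 2·3^2 + 2·3 + 2 ↦ 2·4^4 + 2·4^2 + 2·4 + 2|_4 = 554 ⇒ 553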